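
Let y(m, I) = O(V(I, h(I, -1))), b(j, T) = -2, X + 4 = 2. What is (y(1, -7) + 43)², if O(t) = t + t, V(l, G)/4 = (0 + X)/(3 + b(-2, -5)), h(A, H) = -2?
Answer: 729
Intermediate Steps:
X = -2 (X = -4 + 2 = -2)
V(l, G) = -8 (V(l, G) = 4*((0 - 2)/(3 - 2)) = 4*(-2/1) = 4*(-2*1) = 4*(-2) = -8)
O(t) = 2*t
y(m, I) = -16 (y(m, I) = 2*(-8) = -16)
(y(1, -7) + 43)² = (-16 + 43)² = 27² = 729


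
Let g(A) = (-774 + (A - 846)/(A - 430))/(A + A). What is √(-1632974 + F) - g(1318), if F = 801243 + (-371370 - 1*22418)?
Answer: 85855/292596 + I*√1225519 ≈ 0.29343 + 1107.0*I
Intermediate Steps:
F = 407455 (F = 801243 + (-371370 - 22418) = 801243 - 393788 = 407455)
g(A) = (-774 + (-846 + A)/(-430 + A))/(2*A) (g(A) = (-774 + (-846 + A)/(-430 + A))/((2*A)) = (-774 + (-846 + A)/(-430 + A))*(1/(2*A)) = (-774 + (-846 + A)/(-430 + A))/(2*A))
√(-1632974 + F) - g(1318) = √(-1632974 + 407455) - (331974 - 773*1318)/(2*1318*(-430 + 1318)) = √(-1225519) - (331974 - 1018814)/(2*1318*888) = I*√1225519 - (-686840)/(2*1318*888) = I*√1225519 - 1*(-85855/292596) = I*√1225519 + 85855/292596 = 85855/292596 + I*√1225519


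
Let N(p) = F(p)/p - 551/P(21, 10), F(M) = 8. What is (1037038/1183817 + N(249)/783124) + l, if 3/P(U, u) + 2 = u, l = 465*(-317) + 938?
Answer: -2817542018114975019/19236816714391 ≈ -1.4647e+5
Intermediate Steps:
l = -146467 (l = -147405 + 938 = -146467)
P(U, u) = 3/(-2 + u)
N(p) = -4408/3 + 8/p (N(p) = 8/p - 551/(3/(-2 + 10)) = 8/p - 551/(3/8) = 8/p - 551/(3*(⅛)) = 8/p - 551/3/8 = 8/p - 551*8/3 = 8/p - 4408/3 = -4408/3 + 8/p)
(1037038/1183817 + N(249)/783124) + l = (1037038/1183817 + (-4408/3 + 8/249)/783124) - 146467 = (1037038*(1/1183817) + (-4408/3 + 8*(1/249))*(1/783124)) - 146467 = (1037038/1183817 + (-4408/3 + 8/249)*(1/783124)) - 146467 = (1037038/1183817 - 121952/83*1/783124) - 146467 = (1037038/1183817 - 30488/16249823) - 146467 = 16815591731578/19236816714391 - 146467 = -2817542018114975019/19236816714391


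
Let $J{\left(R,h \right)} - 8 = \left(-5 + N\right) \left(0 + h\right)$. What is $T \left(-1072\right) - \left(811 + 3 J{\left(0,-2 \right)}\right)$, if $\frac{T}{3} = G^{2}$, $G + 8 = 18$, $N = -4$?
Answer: $-322489$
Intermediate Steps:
$J{\left(R,h \right)} = 8 - 9 h$ ($J{\left(R,h \right)} = 8 + \left(-5 - 4\right) \left(0 + h\right) = 8 - 9 h$)
$G = 10$ ($G = -8 + 18 = 10$)
$T = 300$ ($T = 3 \cdot 10^{2} = 3 \cdot 100 = 300$)
$T \left(-1072\right) - \left(811 + 3 J{\left(0,-2 \right)}\right) = 300 \left(-1072\right) - \left(811 + 3 \left(8 - -18\right)\right) = -321600 - \left(811 + 3 \left(8 + 18\right)\right) = -321600 + \left(-819 + \left(8 - 78\right)\right) = -321600 - 889 = -322489$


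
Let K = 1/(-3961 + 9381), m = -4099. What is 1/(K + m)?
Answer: -5420/22216579 ≈ -0.00024396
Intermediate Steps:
K = 1/5420 ≈ 0.00018450
1/(K + m) = 1/(1/5420 - 4099) = 1/(-22216579/5420) = -5420/22216579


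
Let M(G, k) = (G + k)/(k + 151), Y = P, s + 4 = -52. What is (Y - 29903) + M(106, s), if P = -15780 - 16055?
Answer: -1173012/19 ≈ -61738.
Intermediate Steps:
s = -56 (s = -4 - 52 = -56)
P = -31835
Y = -31835
M(G, k) = (G + k)/(151 + k)
(Y - 29903) + M(106, s) = (-31835 - 29903) + (106 - 56)/(151 - 56) = -61738 + 50/95 = -61738 + (1/95)*50 = -61738 + 10/19 = -1173012/19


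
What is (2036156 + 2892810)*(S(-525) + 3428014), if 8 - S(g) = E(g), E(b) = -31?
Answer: 16896756683198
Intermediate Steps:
S(g) = 39 (S(g) = 8 - 1*(-31) = 8 + 31 = 39)
(2036156 + 2892810)*(S(-525) + 3428014) = (2036156 + 2892810)*(39 + 3428014) = 4928966*3428053 = 16896756683198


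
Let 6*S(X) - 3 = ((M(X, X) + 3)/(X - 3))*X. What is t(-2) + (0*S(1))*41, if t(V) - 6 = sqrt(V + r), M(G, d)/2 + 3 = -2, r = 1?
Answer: 6 + I ≈ 6.0 + 1.0*I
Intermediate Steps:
M(G, d) = -10 (M(G, d) = -6 + 2*(-2) = -6 - 4 = -10)
S(X) = 1/2 - 7*X/(6*(-3 + X)) (S(X) = 1/2 + (((-10 + 3)/(X - 3))*X)/6 = 1/2 + ((-7/(-3 + X))*X)/6 = 1/2 + (-7*X/(-3 + X))/6 = 1/2 - 7*X/(6*(-3 + X)))
t(V) = 6 + sqrt(1 + V) (t(V) = 6 + sqrt(V + 1) = 6 + sqrt(1 + V))
t(-2) + (0*S(1))*41 = (6 + sqrt(1 - 2)) + (0*((-9 - 4*1)/(6*(-3 + 1))))*41 = (6 + sqrt(-1)) + (0*((1/6)*(-9 - 4)/(-2)))*41 = (6 + I) + (0*((1/6)*(-1/2)*(-13)))*41 = (6 + I) + (0*(13/12))*41 = (6 + I) + 0*41 = (6 + I) + 0 = 6 + I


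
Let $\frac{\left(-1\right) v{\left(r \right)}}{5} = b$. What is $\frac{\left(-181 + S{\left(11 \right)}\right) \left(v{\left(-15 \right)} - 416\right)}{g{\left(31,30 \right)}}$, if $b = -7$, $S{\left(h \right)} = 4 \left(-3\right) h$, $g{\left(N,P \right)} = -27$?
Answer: $- \frac{39751}{9} \approx -4416.8$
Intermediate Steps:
$S{\left(h \right)} = - 12 h$
$v{\left(r \right)} = 35$ ($v{\left(r \right)} = \left(-5\right) \left(-7\right) = 35$)
$\frac{\left(-181 + S{\left(11 \right)}\right) \left(v{\left(-15 \right)} - 416\right)}{g{\left(31,30 \right)}} = \frac{\left(-181 - 132\right) \left(35 - 416\right)}{-27} = \left(-181 - 132\right) \left(-381\right) \left(- \frac{1}{27}\right) = \left(-313\right) \left(-381\right) \left(- \frac{1}{27}\right) = 119253 \left(- \frac{1}{27}\right) = - \frac{39751}{9}$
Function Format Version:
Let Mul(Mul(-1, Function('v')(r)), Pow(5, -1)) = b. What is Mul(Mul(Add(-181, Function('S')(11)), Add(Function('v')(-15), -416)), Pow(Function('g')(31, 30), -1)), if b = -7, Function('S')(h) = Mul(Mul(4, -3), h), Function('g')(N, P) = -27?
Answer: Rational(-39751, 9) ≈ -4416.8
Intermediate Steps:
Function('S')(h) = Mul(-12, h)
Function('v')(r) = 35 (Function('v')(r) = Mul(-5, -7) = 35)
Mul(Mul(Add(-181, Function('S')(11)), Add(Function('v')(-15), -416)), Pow(Function('g')(31, 30), -1)) = Mul(Mul(Add(-181, Mul(-12, 11)), Add(35, -416)), Pow(-27, -1)) = Mul(Mul(Add(-181, -132), -381), Rational(-1, 27)) = Mul(Mul(-313, -381), Rational(-1, 27)) = Mul(119253, Rational(-1, 27)) = Rational(-39751, 9)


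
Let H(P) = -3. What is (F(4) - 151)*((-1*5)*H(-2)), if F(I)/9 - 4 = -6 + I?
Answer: -1995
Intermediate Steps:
F(I) = -18 + 9*I (F(I) = 36 + 9*(-6 + I) = 36 + (-54 + 9*I) = -18 + 9*I)
(F(4) - 151)*((-1*5)*H(-2)) = ((-18 + 9*4) - 151)*(-1*5*(-3)) = ((-18 + 36) - 151)*(-5*(-3)) = (18 - 151)*15 = -133*15 = -1995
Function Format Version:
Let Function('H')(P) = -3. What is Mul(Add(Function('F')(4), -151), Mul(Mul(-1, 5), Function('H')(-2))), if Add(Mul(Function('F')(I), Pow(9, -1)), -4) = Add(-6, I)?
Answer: -1995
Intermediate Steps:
Function('F')(I) = Add(-18, Mul(9, I)) (Function('F')(I) = Add(36, Mul(9, Add(-6, I))) = Add(36, Add(-54, Mul(9, I))) = Add(-18, Mul(9, I)))
Mul(Add(Function('F')(4), -151), Mul(Mul(-1, 5), Function('H')(-2))) = Mul(Add(Add(-18, Mul(9, 4)), -151), Mul(Mul(-1, 5), -3)) = Mul(Add(Add(-18, 36), -151), Mul(-5, -3)) = Mul(Add(18, -151), 15) = Mul(-133, 15) = -1995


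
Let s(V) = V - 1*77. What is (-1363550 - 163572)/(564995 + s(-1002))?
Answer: -763561/281958 ≈ -2.7081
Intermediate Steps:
s(V) = -77 + V (s(V) = V - 77 = -77 + V)
(-1363550 - 163572)/(564995 + s(-1002)) = (-1363550 - 163572)/(564995 + (-77 - 1002)) = -1527122/(564995 - 1079) = -1527122/563916 = -1527122*1/563916 = -763561/281958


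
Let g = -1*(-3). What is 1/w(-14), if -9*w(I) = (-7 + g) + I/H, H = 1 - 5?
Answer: 18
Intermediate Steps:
g = 3
H = -4
w(I) = 4/9 + I/36 (w(I) = -((-7 + 3) + I/(-4))/9 = -(-4 + I*(-1/4))/9 = -(-4 - I/4)/9 = 4/9 + I/36)
1/w(-14) = 1/(4/9 + (1/36)*(-14)) = 1/(4/9 - 7/18) = 1/(1/18) = 18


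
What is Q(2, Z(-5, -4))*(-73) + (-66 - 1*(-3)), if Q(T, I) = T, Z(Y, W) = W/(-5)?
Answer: -209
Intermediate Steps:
Z(Y, W) = -W/5 (Z(Y, W) = W*(-1/5) = -W/5)
Q(2, Z(-5, -4))*(-73) + (-66 - 1*(-3)) = 2*(-73) + (-66 - 1*(-3)) = -146 + (-66 + 3) = -146 - 63 = -209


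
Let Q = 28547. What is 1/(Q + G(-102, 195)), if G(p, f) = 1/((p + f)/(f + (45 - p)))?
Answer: 31/885071 ≈ 3.5025e-5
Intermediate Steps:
G(p, f) = (45 + f - p)/(f + p) (G(p, f) = 1/((f + p)/(45 + f - p)) = (45 + f - p)/(f + p))
1/(Q + G(-102, 195)) = 1/(28547 + (45 + 195 - 1*(-102))/(195 - 102)) = 1/(28547 + (45 + 195 + 102)/93) = 1/(28547 + (1/93)*342) = 1/(28547 + 114/31) = 1/(885071/31) = 31/885071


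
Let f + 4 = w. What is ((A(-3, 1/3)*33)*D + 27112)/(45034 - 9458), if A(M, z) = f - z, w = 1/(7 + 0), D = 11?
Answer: 22392/31129 ≈ 0.71933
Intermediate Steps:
w = ⅐ (w = 1/7 = ⅐ ≈ 0.14286)
f = -27/7 (f = -4 + ⅐ = -27/7 ≈ -3.8571)
A(M, z) = -27/7 - z
((A(-3, 1/3)*33)*D + 27112)/(45034 - 9458) = (((-27/7 - 1/3)*33)*11 + 27112)/(45034 - 9458) = (((-27/7 - 1*⅓)*33)*11 + 27112)/35576 = (((-27/7 - ⅓)*33)*11 + 27112)*(1/35576) = (-88/21*33*11 + 27112)*(1/35576) = (-968/7*11 + 27112)*(1/35576) = (-10648/7 + 27112)*(1/35576) = (179136/7)*(1/35576) = 22392/31129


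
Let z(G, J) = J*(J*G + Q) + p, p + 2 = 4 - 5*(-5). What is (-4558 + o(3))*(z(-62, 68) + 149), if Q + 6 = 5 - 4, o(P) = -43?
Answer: 1319806052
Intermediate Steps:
Q = -5 (Q = -6 + (5 - 4) = -6 + 1 = -5)
p = 27 (p = -2 + (4 - 5*(-5)) = -2 + (4 + 25) = -2 + 29 = 27)
z(G, J) = 27 + J*(-5 + G*J) (z(G, J) = J*(J*G - 5) + 27 = J*(G*J - 5) + 27 = J*(-5 + G*J) + 27 = 27 + J*(-5 + G*J))
(-4558 + o(3))*(z(-62, 68) + 149) = (-4558 - 43)*((27 - 5*68 - 62*68**2) + 149) = -4601*((27 - 340 - 62*4624) + 149) = -4601*((27 - 340 - 286688) + 149) = -4601*(-287001 + 149) = -4601*(-286852) = 1319806052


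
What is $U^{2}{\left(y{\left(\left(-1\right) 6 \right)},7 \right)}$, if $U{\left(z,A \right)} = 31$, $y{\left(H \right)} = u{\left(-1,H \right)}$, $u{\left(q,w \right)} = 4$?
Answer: $961$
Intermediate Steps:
$y{\left(H \right)} = 4$
$U^{2}{\left(y{\left(\left(-1\right) 6 \right)},7 \right)} = 31^{2} = 961$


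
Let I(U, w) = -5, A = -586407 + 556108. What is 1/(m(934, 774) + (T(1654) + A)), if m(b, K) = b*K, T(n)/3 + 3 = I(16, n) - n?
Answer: 1/687631 ≈ 1.4543e-6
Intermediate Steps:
A = -30299
T(n) = -24 - 3*n (T(n) = -9 + 3*(-5 - n) = -9 + (-15 - 3*n) = -24 - 3*n)
m(b, K) = K*b
1/(m(934, 774) + (T(1654) + A)) = 1/(774*934 + ((-24 - 3*1654) - 30299)) = 1/(722916 + ((-24 - 4962) - 30299)) = 1/(722916 + (-4986 - 30299)) = 1/(722916 - 35285) = 1/687631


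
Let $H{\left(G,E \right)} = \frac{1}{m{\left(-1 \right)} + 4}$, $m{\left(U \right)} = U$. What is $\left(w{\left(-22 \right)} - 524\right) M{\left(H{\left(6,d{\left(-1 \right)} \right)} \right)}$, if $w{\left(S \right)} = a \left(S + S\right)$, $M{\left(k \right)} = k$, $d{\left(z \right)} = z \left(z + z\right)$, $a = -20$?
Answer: $\frac{356}{3} \approx 118.67$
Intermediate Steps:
$d{\left(z \right)} = 2 z^{2}$ ($d{\left(z \right)} = z 2 z = 2 z^{2}$)
$H{\left(G,E \right)} = \frac{1}{3}$ ($H{\left(G,E \right)} = \frac{1}{-1 + 4} = \frac{1}{3}$)
$w{\left(S \right)} = - 40 S$ ($w{\left(S \right)} = - 20 \left(S + S\right) = - 20 \cdot 2 S = - 40 S$)
$\left(w{\left(-22 \right)} - 524\right) M{\left(H{\left(6,d{\left(-1 \right)} \right)} \right)} = \left(\left(-40\right) \left(-22\right) - 524\right) \frac{1}{3} = \left(880 - 524\right) \frac{1}{3} = 356 \cdot \frac{1}{3} = \frac{356}{3}$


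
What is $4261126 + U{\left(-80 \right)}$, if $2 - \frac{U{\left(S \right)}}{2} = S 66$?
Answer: $4271690$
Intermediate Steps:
$U{\left(S \right)} = 4 - 132 S$ ($U{\left(S \right)} = 4 - 2 S 66 = 4 - 2 \cdot 66 S = 4 - 132 S$)
$4261126 + U{\left(-80 \right)} = 4261126 + \left(4 - -10560\right) = 4261126 + \left(4 + 10560\right) = 4261126 + 10564 = 4271690$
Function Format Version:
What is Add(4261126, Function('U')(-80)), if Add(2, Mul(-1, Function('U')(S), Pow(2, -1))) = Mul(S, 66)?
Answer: 4271690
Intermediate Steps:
Function('U')(S) = Add(4, Mul(-132, S)) (Function('U')(S) = Add(4, Mul(-2, Mul(S, 66))) = Add(4, Mul(-2, Mul(66, S))) = Add(4, Mul(-132, S)))
Add(4261126, Function('U')(-80)) = Add(4261126, Add(4, Mul(-132, -80))) = Add(4261126, Add(4, 10560)) = Add(4261126, 10564) = 4271690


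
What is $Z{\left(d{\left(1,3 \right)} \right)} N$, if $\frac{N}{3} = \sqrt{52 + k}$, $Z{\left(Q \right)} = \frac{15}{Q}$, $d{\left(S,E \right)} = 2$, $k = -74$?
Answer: $\frac{45 i \sqrt{22}}{2} \approx 105.53 i$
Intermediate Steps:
$N = 3 i \sqrt{22}$ ($N = 3 \sqrt{52 - 74} = 3 \sqrt{-22} = 3 i \sqrt{22} \approx 14.071 i$)
$Z{\left(d{\left(1,3 \right)} \right)} N = \frac{15}{2} \cdot 3 i \sqrt{22} = 15 \cdot \frac{1}{2} \cdot 3 i \sqrt{22} = \frac{15 \cdot 3 i \sqrt{22}}{2} = \frac{45 i \sqrt{22}}{2}$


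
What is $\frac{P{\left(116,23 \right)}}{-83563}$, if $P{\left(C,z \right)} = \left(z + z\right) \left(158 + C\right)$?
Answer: $- \frac{12604}{83563} \approx -0.15083$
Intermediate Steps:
$P{\left(C,z \right)} = 2 z \left(158 + C\right)$
$\frac{P{\left(116,23 \right)}}{-83563} = \frac{2 \cdot 23 \left(158 + 116\right)}{-83563} = 2 \cdot 23 \cdot 274 \left(- \frac{1}{83563}\right) = 12604 \left(- \frac{1}{83563}\right) = - \frac{12604}{83563}$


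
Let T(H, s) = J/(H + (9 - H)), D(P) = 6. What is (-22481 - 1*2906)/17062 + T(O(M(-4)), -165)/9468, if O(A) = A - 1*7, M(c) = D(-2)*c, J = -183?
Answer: -361066565/242314524 ≈ -1.4901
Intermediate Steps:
M(c) = 6*c
O(A) = -7 + A (O(A) = A - 7 = -7 + A)
T(H, s) = -61/3 (T(H, s) = -183/(H + (9 - H)) = -183/9 = -183*1/9 = -61/3)
(-22481 - 1*2906)/17062 + T(O(M(-4)), -165)/9468 = (-22481 - 1*2906)/17062 - 61/3/9468 = (-22481 - 2906)*(1/17062) - 61/3*1/9468 = -25387*1/17062 - 61/28404 = -25387/17062 - 61/28404 = -361066565/242314524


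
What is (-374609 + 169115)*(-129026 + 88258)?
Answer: 8377579392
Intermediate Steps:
(-374609 + 169115)*(-129026 + 88258) = -205494*(-40768) = 8377579392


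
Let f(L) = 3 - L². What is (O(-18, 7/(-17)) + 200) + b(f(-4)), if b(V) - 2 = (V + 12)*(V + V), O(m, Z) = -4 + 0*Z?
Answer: 224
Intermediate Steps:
O(m, Z) = -4 (O(m, Z) = -4 + 0 = -4)
b(V) = 2 + 2*V*(12 + V) (b(V) = 2 + (V + 12)*(V + V) = 2 + (12 + V)*(2*V) = 2 + 2*V*(12 + V))
(O(-18, 7/(-17)) + 200) + b(f(-4)) = (-4 + 200) + (2 + 2*(3 - 1*(-4)²)² + 24*(3 - 1*(-4)²)) = 196 + (2 + 2*(3 - 1*16)² + 24*(3 - 1*16)) = 196 + (2 + 2*(3 - 16)² + 24*(3 - 16)) = 196 + (2 + 2*(-13)² + 24*(-13)) = 196 + (2 + 2*169 - 312) = 196 + (2 + 338 - 312) = 196 + 28 = 224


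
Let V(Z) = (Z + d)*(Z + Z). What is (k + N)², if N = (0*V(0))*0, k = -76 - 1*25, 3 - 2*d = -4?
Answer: 10201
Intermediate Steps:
d = 7/2 (d = 3/2 - ½*(-4) = 3/2 + 2 = 7/2 ≈ 3.5000)
V(Z) = 2*Z*(7/2 + Z) (V(Z) = (Z + 7/2)*(Z + Z) = (7/2 + Z)*(2*Z) = 2*Z*(7/2 + Z))
k = -101 (k = -76 - 25 = -101)
N = 0 (N = (0*(0*(7 + 2*0)))*0 = (0*(0*(7 + 0)))*0 = (0*(0*7))*0 = (0*0)*0 = 0*0 = 0)
(k + N)² = (-101 + 0)² = (-101)² = 10201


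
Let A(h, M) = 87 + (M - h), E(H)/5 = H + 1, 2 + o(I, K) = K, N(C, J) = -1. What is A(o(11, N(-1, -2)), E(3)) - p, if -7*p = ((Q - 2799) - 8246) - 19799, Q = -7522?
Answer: -37596/7 ≈ -5370.9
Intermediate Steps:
o(I, K) = -2 + K
E(H) = 5 + 5*H (E(H) = 5*(H + 1) = 5*(1 + H) = 5 + 5*H)
A(h, M) = 87 + M - h
p = 38366/7 (p = -(((-7522 - 2799) - 8246) - 19799)/7 = -((-10321 - 8246) - 19799)/7 = -(-18567 - 19799)/7 = -⅐*(-38366) = 38366/7 ≈ 5480.9)
A(o(11, N(-1, -2)), E(3)) - p = (87 + (5 + 5*3) - (-2 - 1)) - 1*38366/7 = (87 + (5 + 15) - 1*(-3)) - 38366/7 = (87 + 20 + 3) - 38366/7 = 110 - 38366/7 = -37596/7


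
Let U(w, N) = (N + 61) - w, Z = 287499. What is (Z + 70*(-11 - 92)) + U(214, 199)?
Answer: 280335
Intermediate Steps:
U(w, N) = 61 + N - w (U(w, N) = (61 + N) - w = 61 + N - w)
(Z + 70*(-11 - 92)) + U(214, 199) = (287499 + 70*(-11 - 92)) + (61 + 199 - 1*214) = (287499 + 70*(-103)) + (61 + 199 - 214) = (287499 - 7210) + 46 = 280289 + 46 = 280335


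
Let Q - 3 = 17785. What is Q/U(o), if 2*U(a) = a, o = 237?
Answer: 35576/237 ≈ 150.11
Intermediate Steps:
U(a) = a/2
Q = 17788 (Q = 3 + 17785 = 17788)
Q/U(o) = 17788/(((1/2)*237)) = 17788/(237/2) = 17788*(2/237) = 35576/237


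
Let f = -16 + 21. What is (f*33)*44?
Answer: 7260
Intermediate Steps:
f = 5
(f*33)*44 = (5*33)*44 = 165*44 = 7260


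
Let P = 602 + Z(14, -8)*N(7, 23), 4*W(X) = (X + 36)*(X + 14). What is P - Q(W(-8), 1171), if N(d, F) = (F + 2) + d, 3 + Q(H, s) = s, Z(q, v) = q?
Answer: -118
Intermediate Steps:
W(X) = (14 + X)*(36 + X)/4 (W(X) = ((X + 36)*(X + 14))/4 = ((36 + X)*(14 + X))/4 = ((14 + X)*(36 + X))/4 = (14 + X)*(36 + X)/4)
Q(H, s) = -3 + s
N(d, F) = 2 + F + d (N(d, F) = (2 + F) + d = 2 + F + d)
P = 1050 (P = 602 + 14*(2 + 23 + 7) = 602 + 14*32 = 602 + 448 = 1050)
P - Q(W(-8), 1171) = 1050 - (-3 + 1171) = 1050 - 1*1168 = 1050 - 1168 = -118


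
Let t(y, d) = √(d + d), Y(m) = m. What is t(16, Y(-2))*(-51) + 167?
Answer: 167 - 102*I ≈ 167.0 - 102.0*I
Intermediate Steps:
t(y, d) = √2*√d (t(y, d) = √(2*d) = √2*√d)
t(16, Y(-2))*(-51) + 167 = (√2*√(-2))*(-51) + 167 = (√2*(I*√2))*(-51) + 167 = (2*I)*(-51) + 167 = -102*I + 167 = 167 - 102*I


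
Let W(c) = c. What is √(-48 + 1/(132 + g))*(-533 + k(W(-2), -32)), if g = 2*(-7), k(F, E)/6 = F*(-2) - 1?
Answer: -515*I*√668234/118 ≈ -3567.7*I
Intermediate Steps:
k(F, E) = -6 - 12*F (k(F, E) = 6*(F*(-2) - 1) = 6*(-2*F - 1) = 6*(-1 - 2*F) = -6 - 12*F)
g = -14
√(-48 + 1/(132 + g))*(-533 + k(W(-2), -32)) = √(-48 + 1/(132 - 14))*(-533 + (-6 - 12*(-2))) = √(-48 + 1/118)*(-533 + (-6 + 24)) = √(-48 + 1/118)*(-533 + 18) = √(-5663/118)*(-515) = (I*√668234/118)*(-515) = -515*I*√668234/118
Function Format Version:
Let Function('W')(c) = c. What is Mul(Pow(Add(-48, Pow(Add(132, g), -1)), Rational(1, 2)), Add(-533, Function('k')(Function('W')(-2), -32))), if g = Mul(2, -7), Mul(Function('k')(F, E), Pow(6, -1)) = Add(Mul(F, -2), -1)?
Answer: Mul(Rational(-515, 118), I, Pow(668234, Rational(1, 2))) ≈ Mul(-3567.7, I)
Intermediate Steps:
Function('k')(F, E) = Add(-6, Mul(-12, F)) (Function('k')(F, E) = Mul(6, Add(Mul(F, -2), -1)) = Mul(6, Add(Mul(-2, F), -1)) = Mul(6, Add(-1, Mul(-2, F))) = Add(-6, Mul(-12, F)))
g = -14
Mul(Pow(Add(-48, Pow(Add(132, g), -1)), Rational(1, 2)), Add(-533, Function('k')(Function('W')(-2), -32))) = Mul(Pow(Add(-48, Pow(Add(132, -14), -1)), Rational(1, 2)), Add(-533, Add(-6, Mul(-12, -2)))) = Mul(Pow(Add(-48, Pow(118, -1)), Rational(1, 2)), Add(-533, Add(-6, 24))) = Mul(Pow(Add(-48, Rational(1, 118)), Rational(1, 2)), Add(-533, 18)) = Mul(Pow(Rational(-5663, 118), Rational(1, 2)), -515) = Mul(Mul(Rational(1, 118), I, Pow(668234, Rational(1, 2))), -515) = Mul(Rational(-515, 118), I, Pow(668234, Rational(1, 2)))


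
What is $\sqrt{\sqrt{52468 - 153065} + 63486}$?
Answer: $\sqrt{63486 + 7 i \sqrt{2053}} \approx 251.97 + 0.6294 i$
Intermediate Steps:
$\sqrt{\sqrt{52468 - 153065} + 63486} = \sqrt{\sqrt{-100597} + 63486} = \sqrt{7 i \sqrt{2053} + 63486} = \sqrt{63486 + 7 i \sqrt{2053}}$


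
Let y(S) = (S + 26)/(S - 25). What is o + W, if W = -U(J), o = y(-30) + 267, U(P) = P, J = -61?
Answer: 18044/55 ≈ 328.07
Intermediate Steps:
y(S) = (26 + S)/(-25 + S)
o = 14689/55 (o = (26 - 30)/(-25 - 30) + 267 = -4/(-55) + 267 = -1/55*(-4) + 267 = 4/55 + 267 = 14689/55 ≈ 267.07)
W = 61 (W = -1*(-61) = 61)
o + W = 14689/55 + 61 = 18044/55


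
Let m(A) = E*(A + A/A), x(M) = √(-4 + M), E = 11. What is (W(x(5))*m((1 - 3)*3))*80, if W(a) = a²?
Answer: -4400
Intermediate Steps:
m(A) = 11 + 11*A (m(A) = 11*(A + A/A) = 11*(A + 1) = 11*(1 + A) = 11 + 11*A)
(W(x(5))*m((1 - 3)*3))*80 = ((√(-4 + 5))²*(11 + 11*((1 - 3)*3)))*80 = ((√1)²*(11 + 11*(-2*3)))*80 = (1²*(11 + 11*(-6)))*80 = (1*(11 - 66))*80 = (1*(-55))*80 = -55*80 = -4400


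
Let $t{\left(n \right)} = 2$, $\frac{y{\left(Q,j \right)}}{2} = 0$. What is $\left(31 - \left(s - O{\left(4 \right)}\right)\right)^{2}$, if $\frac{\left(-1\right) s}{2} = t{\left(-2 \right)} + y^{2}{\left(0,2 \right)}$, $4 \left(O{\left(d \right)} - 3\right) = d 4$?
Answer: $1764$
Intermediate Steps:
$y{\left(Q,j \right)} = 0$ ($y{\left(Q,j \right)} = 2 \cdot 0 = 0$)
$O{\left(d \right)} = 3 + d$ ($O{\left(d \right)} = 3 + \frac{d 4}{4} = 3 + \frac{4 d}{4} = 3 + d$)
$s = -4$ ($s = - 2 \left(2 + 0^{2}\right) = - 2 \left(2 + 0\right) = \left(-2\right) 2 = -4$)
$\left(31 - \left(s - O{\left(4 \right)}\right)\right)^{2} = \left(31 + \left(\left(3 + 4\right) - -4\right)\right)^{2} = \left(31 + \left(7 + 4\right)\right)^{2} = \left(31 + 11\right)^{2} = 42^{2} = 1764$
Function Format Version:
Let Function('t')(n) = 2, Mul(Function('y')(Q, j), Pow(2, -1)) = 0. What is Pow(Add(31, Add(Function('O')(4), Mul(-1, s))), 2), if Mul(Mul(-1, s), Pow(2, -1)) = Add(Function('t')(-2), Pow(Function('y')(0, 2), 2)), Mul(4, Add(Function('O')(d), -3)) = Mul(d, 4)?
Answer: 1764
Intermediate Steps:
Function('y')(Q, j) = 0 (Function('y')(Q, j) = Mul(2, 0) = 0)
Function('O')(d) = Add(3, d) (Function('O')(d) = Add(3, Mul(Rational(1, 4), Mul(d, 4))) = Add(3, Mul(Rational(1, 4), Mul(4, d))) = Add(3, d))
s = -4 (s = Mul(-2, Add(2, Pow(0, 2))) = Mul(-2, Add(2, 0)) = Mul(-2, 2) = -4)
Pow(Add(31, Add(Function('O')(4), Mul(-1, s))), 2) = Pow(Add(31, Add(Add(3, 4), Mul(-1, -4))), 2) = Pow(Add(31, Add(7, 4)), 2) = Pow(Add(31, 11), 2) = Pow(42, 2) = 1764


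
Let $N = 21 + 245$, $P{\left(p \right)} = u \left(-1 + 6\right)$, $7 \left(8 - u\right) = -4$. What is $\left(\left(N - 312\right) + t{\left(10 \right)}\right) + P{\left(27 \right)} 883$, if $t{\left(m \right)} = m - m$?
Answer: $\frac{264578}{7} \approx 37797.0$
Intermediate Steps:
$u = \frac{60}{7}$ ($u = 8 - - \frac{4}{7} = 8 + \frac{4}{7} = \frac{60}{7} \approx 8.5714$)
$t{\left(m \right)} = 0$
$P{\left(p \right)} = \frac{300}{7}$ ($P{\left(p \right)} = \frac{60 \left(-1 + 6\right)}{7} = \frac{60}{7} \cdot 5 = \frac{300}{7}$)
$N = 266$
$\left(\left(N - 312\right) + t{\left(10 \right)}\right) + P{\left(27 \right)} 883 = \left(\left(266 - 312\right) + 0\right) + \frac{300}{7} \cdot 883 = \left(-46 + 0\right) + \frac{264900}{7} = -46 + \frac{264900}{7} = \frac{264578}{7}$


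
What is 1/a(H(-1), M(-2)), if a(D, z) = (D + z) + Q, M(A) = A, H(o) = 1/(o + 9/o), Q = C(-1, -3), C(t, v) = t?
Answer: -10/31 ≈ -0.32258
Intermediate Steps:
Q = -1
a(D, z) = -1 + D + z (a(D, z) = (D + z) - 1 = -1 + D + z)
1/a(H(-1), M(-2)) = 1/(-1 - 1/(9 + (-1)²) - 2) = 1/(-1 - 1/(9 + 1) - 2) = 1/(-1 - 1/10 - 2) = 1/(-1 - 1*⅒ - 2) = 1/(-1 - ⅒ - 2) = 1/(-31/10) = -10/31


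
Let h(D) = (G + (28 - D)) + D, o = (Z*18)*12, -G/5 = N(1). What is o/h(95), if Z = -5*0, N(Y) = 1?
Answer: 0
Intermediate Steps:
G = -5 (G = -5*1 = -5)
Z = 0
o = 0 (o = (0*18)*12 = 0*12 = 0)
h(D) = 23 (h(D) = (-5 + (28 - D)) + D = (23 - D) + D = 23)
o/h(95) = 0/23 = 0*(1/23) = 0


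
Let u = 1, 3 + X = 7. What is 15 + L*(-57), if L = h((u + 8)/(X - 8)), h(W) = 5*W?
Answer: 2625/4 ≈ 656.25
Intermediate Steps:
X = 4 (X = -3 + 7 = 4)
L = -45/4 (L = 5*((1 + 8)/(4 - 8)) = 5*(9/(-4)) = 5*(9*(-¼)) = 5*(-9/4) = -45/4 ≈ -11.250)
15 + L*(-57) = 15 - 45/4*(-57) = 15 + 2565/4 = 2625/4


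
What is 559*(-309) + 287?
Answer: -172444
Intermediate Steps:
559*(-309) + 287 = -172731 + 287 = -172444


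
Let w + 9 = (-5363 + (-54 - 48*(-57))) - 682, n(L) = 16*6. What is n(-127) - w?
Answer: 3468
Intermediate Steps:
n(L) = 96
w = -3372 (w = -9 + ((-5363 + (-54 - 48*(-57))) - 682) = -9 + ((-5363 + (-54 + 2736)) - 682) = -9 + ((-5363 + 2682) - 682) = -9 + (-2681 - 682) = -9 - 3363 = -3372)
n(-127) - w = 96 - 1*(-3372) = 96 + 3372 = 3468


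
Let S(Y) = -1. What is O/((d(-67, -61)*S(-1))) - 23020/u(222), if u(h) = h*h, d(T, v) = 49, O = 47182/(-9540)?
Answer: -13017919/35552930 ≈ -0.36616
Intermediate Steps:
O = -23591/4770 (O = 47182*(-1/9540) = -23591/4770 ≈ -4.9457)
u(h) = h²
O/((d(-67, -61)*S(-1))) - 23020/u(222) = -23591/(4770*(49*(-1))) - 23020/(222²) = -23591/4770/(-49) - 23020/49284 = -23591/4770*(-1/49) - 23020*1/49284 = 23591/233730 - 5755/12321 = -13017919/35552930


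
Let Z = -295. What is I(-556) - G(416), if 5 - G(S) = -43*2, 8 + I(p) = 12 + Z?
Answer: -382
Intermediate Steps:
I(p) = -291 (I(p) = -8 + (12 - 295) = -8 - 283 = -291)
G(S) = 91 (G(S) = 5 - (-43)*2 = 5 - 1*(-86) = 5 + 86 = 91)
I(-556) - G(416) = -291 - 1*91 = -291 - 91 = -382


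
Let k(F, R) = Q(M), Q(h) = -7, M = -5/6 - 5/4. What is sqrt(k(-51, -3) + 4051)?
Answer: 2*sqrt(1011) ≈ 63.592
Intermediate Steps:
M = -25/12 (M = -5*1/6 - 5*1/4 = -5/6 - 5/4 = -25/12 ≈ -2.0833)
k(F, R) = -7
sqrt(k(-51, -3) + 4051) = sqrt(-7 + 4051) = sqrt(4044) = 2*sqrt(1011)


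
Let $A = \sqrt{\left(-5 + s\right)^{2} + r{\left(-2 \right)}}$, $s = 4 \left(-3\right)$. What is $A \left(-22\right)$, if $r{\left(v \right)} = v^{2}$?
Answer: $- 22 \sqrt{293} \approx -376.58$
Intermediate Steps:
$s = -12$
$A = \sqrt{293}$ ($A = \sqrt{\left(-5 - 12\right)^{2} + \left(-2\right)^{2}} = \sqrt{\left(-17\right)^{2} + 4} = \sqrt{289 + 4} = \sqrt{293} \approx 17.117$)
$A \left(-22\right) = \sqrt{293} \left(-22\right) = - 22 \sqrt{293}$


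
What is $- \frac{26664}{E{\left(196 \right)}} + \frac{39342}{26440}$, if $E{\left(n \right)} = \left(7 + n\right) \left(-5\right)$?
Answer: $\frac{74492829}{2683660} \approx 27.758$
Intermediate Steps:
$E{\left(n \right)} = -35 - 5 n$
$- \frac{26664}{E{\left(196 \right)}} + \frac{39342}{26440} = - \frac{26664}{-35 - 980} + \frac{39342}{26440} = - \frac{26664}{-35 - 980} + 39342 \cdot \frac{1}{26440} = - \frac{26664}{-1015} + \frac{19671}{13220} = \left(-26664\right) \left(- \frac{1}{1015}\right) + \frac{19671}{13220} = \frac{26664}{1015} + \frac{19671}{13220} = \frac{74492829}{2683660}$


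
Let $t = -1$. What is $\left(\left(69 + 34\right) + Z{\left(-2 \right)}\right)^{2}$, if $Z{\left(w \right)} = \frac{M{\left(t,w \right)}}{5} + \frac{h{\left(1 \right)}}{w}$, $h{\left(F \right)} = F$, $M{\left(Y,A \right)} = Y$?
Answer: $\frac{1046529}{100} \approx 10465.0$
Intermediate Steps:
$Z{\left(w \right)} = - \frac{1}{5} + \frac{1}{w}$ ($Z{\left(w \right)} = - \frac{1}{5} + 1 \frac{1}{w} = \left(-1\right) \frac{1}{5} + \frac{1}{w} = - \frac{1}{5} + \frac{1}{w}$)
$\left(\left(69 + 34\right) + Z{\left(-2 \right)}\right)^{2} = \left(\left(69 + 34\right) + \frac{5 - -2}{5 \left(-2\right)}\right)^{2} = \left(103 + \frac{1}{5} \left(- \frac{1}{2}\right) \left(5 + 2\right)\right)^{2} = \left(103 + \frac{1}{5} \left(- \frac{1}{2}\right) 7\right)^{2} = \left(103 - \frac{7}{10}\right)^{2} = \left(\frac{1023}{10}\right)^{2} = \frac{1046529}{100}$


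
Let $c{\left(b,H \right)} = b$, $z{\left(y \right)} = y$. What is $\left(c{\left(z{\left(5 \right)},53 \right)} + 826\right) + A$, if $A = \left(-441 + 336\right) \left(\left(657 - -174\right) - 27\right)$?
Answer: $-83589$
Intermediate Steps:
$A = -84420$ ($A = - 105 \left(\left(657 + 174\right) - 27\right) = - 105 \left(831 - 27\right) = \left(-105\right) 804 = -84420$)
$\left(c{\left(z{\left(5 \right)},53 \right)} + 826\right) + A = \left(5 + 826\right) - 84420 = 831 - 84420 = -83589$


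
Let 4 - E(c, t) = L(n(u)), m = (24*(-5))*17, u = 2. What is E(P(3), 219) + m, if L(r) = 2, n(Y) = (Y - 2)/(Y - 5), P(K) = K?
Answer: -2038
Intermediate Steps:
n(Y) = (-2 + Y)/(-5 + Y)
m = -2040 (m = -120*17 = -2040)
E(c, t) = 2 (E(c, t) = 4 - 1*2 = 4 - 2 = 2)
E(P(3), 219) + m = 2 - 2040 = -2038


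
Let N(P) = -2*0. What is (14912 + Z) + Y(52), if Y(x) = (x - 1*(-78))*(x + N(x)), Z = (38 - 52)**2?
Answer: 21868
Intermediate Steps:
Z = 196 (Z = (-14)**2 = 196)
N(P) = 0
Y(x) = x*(78 + x) (Y(x) = (x - 1*(-78))*(x + 0) = (x + 78)*x = (78 + x)*x = x*(78 + x))
(14912 + Z) + Y(52) = (14912 + 196) + 52*(78 + 52) = 15108 + 52*130 = 15108 + 6760 = 21868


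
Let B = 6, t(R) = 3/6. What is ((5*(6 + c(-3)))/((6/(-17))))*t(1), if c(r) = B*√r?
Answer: -85/2 - 85*I*√3/2 ≈ -42.5 - 73.612*I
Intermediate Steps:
t(R) = ½ (t(R) = 3*(⅙) = ½)
c(r) = 6*√r
((5*(6 + c(-3)))/((6/(-17))))*t(1) = ((5*(6 + 6*√(-3)))/((6/(-17))))*(½) = ((5*(6 + 6*(I*√3)))/((6*(-1/17))))*(½) = ((5*(6 + 6*I*√3))/(-6/17))*(½) = -17*(30 + 30*I*√3)/6*(½) = (-85 - 85*I*√3)*(½) = -85/2 - 85*I*√3/2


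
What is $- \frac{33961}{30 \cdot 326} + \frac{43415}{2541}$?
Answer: $\frac{37589311}{2761220} \approx 13.613$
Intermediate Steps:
$- \frac{33961}{30 \cdot 326} + \frac{43415}{2541} = - \frac{33961}{9780} + 43415 \cdot \frac{1}{2541} = \left(-33961\right) \frac{1}{9780} + \frac{43415}{2541} = - \frac{33961}{9780} + \frac{43415}{2541} = \frac{37589311}{2761220}$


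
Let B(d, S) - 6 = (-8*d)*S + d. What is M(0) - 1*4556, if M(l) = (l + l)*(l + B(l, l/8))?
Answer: -4556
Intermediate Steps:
B(d, S) = 6 + d - 8*S*d (B(d, S) = 6 + ((-8*d)*S + d) = 6 + (-8*S*d + d) = 6 + (d - 8*S*d) = 6 + d - 8*S*d)
M(l) = 2*l*(6 - l² + 2*l) (M(l) = (l + l)*(l + (6 + l - 8*l/8*l)) = (2*l)*(l + (6 + l - 8*l*(⅛)*l)) = (2*l)*(l + (6 + l - 8*l/8*l)) = (2*l)*(l + (6 + l - l²)) = (2*l)*(6 - l² + 2*l) = 2*l*(6 - l² + 2*l))
M(0) - 1*4556 = 2*0*(6 - 1*0² + 2*0) - 1*4556 = 2*0*(6 - 1*0 + 0) - 4556 = 2*0*(6 + 0 + 0) - 4556 = 2*0*6 - 4556 = 0 - 4556 = -4556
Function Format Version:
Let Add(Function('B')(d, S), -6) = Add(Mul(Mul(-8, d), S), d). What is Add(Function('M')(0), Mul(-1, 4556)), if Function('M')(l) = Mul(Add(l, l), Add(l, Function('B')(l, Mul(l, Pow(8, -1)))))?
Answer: -4556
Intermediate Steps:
Function('B')(d, S) = Add(6, d, Mul(-8, S, d)) (Function('B')(d, S) = Add(6, Add(Mul(Mul(-8, d), S), d)) = Add(6, Add(Mul(-8, S, d), d)) = Add(6, Add(d, Mul(-8, S, d))) = Add(6, d, Mul(-8, S, d)))
Function('M')(l) = Mul(2, l, Add(6, Mul(-1, Pow(l, 2)), Mul(2, l))) (Function('M')(l) = Mul(Add(l, l), Add(l, Add(6, l, Mul(-8, Mul(l, Pow(8, -1)), l)))) = Mul(Mul(2, l), Add(l, Add(6, l, Mul(-8, Mul(l, Rational(1, 8)), l)))) = Mul(Mul(2, l), Add(l, Add(6, l, Mul(-8, Mul(Rational(1, 8), l), l)))) = Mul(Mul(2, l), Add(l, Add(6, l, Mul(-1, Pow(l, 2))))) = Mul(Mul(2, l), Add(6, Mul(-1, Pow(l, 2)), Mul(2, l))) = Mul(2, l, Add(6, Mul(-1, Pow(l, 2)), Mul(2, l))))
Add(Function('M')(0), Mul(-1, 4556)) = Add(Mul(2, 0, Add(6, Mul(-1, Pow(0, 2)), Mul(2, 0))), Mul(-1, 4556)) = Add(Mul(2, 0, Add(6, Mul(-1, 0), 0)), -4556) = Add(Mul(2, 0, Add(6, 0, 0)), -4556) = Add(Mul(2, 0, 6), -4556) = Add(0, -4556) = -4556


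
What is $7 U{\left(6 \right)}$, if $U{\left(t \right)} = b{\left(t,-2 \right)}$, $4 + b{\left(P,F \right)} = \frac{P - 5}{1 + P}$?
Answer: $-27$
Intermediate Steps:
$b{\left(P,F \right)} = -4 + \frac{-5 + P}{1 + P}$ ($b{\left(P,F \right)} = -4 + \frac{P - 5}{1 + P} = -4 + \frac{-5 + P}{1 + P}$)
$U{\left(t \right)} = \frac{3 \left(-3 - t\right)}{1 + t}$
$7 U{\left(6 \right)} = 7 \frac{3 \left(-3 - 6\right)}{1 + 6} = 7 \frac{3 \left(-3 - 6\right)}{7} = 7 \cdot 3 \cdot \frac{1}{7} \left(-9\right) = 7 \left(- \frac{27}{7}\right) = -27$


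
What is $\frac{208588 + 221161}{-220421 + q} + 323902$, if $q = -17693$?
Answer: $\frac{77125171079}{238114} \approx 3.239 \cdot 10^{5}$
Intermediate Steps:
$\frac{208588 + 221161}{-220421 + q} + 323902 = \frac{208588 + 221161}{-220421 - 17693} + 323902 = \frac{429749}{-238114} + 323902 = 429749 \left(- \frac{1}{238114}\right) + 323902 = - \frac{429749}{238114} + 323902 = \frac{77125171079}{238114}$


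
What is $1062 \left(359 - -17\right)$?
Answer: $399312$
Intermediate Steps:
$1062 \left(359 - -17\right) = 1062 \left(359 + \left(-405 + 422\right)\right) = 1062 \left(359 + 17\right) = 1062 \cdot 376 = 399312$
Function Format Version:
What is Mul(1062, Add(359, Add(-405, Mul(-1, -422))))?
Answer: 399312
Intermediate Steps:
Mul(1062, Add(359, Add(-405, Mul(-1, -422)))) = Mul(1062, Add(359, Add(-405, 422))) = Mul(1062, Add(359, 17)) = Mul(1062, 376) = 399312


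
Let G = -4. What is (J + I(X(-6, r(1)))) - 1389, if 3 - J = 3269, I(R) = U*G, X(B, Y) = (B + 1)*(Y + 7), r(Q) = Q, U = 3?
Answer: -4667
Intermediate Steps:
X(B, Y) = (1 + B)*(7 + Y)
I(R) = -12 (I(R) = 3*(-4) = -12)
J = -3266 (J = 3 - 1*3269 = 3 - 3269 = -3266)
(J + I(X(-6, r(1)))) - 1389 = (-3266 - 12) - 1389 = -3278 - 1389 = -4667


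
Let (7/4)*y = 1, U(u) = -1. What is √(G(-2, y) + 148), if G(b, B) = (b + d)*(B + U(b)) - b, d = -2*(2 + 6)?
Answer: 4*√483/7 ≈ 12.558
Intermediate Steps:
d = -16 (d = -2*8 = -16)
y = 4/7 (y = (4/7)*1 = 4/7 ≈ 0.57143)
G(b, B) = -b + (-1 + B)*(-16 + b) (G(b, B) = (b - 16)*(B - 1) - b = (-16 + b)*(-1 + B) - b = (-1 + B)*(-16 + b) - b = -b + (-1 + B)*(-16 + b))
√(G(-2, y) + 148) = √((16 - 16*4/7 - 2*(-2) + (4/7)*(-2)) + 148) = √((16 - 64/7 + 4 - 8/7) + 148) = √(68/7 + 148) = √(1104/7) = 4*√483/7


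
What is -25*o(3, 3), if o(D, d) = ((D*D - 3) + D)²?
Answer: -2025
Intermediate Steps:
o(D, d) = (-3 + D + D²)² (o(D, d) = ((D² - 3) + D)² = ((-3 + D²) + D)² = (-3 + D + D²)²)
-25*o(3, 3) = -25*(-3 + 3 + 3²)² = -25*(-3 + 3 + 9)² = -25*9² = -25*81 = -2025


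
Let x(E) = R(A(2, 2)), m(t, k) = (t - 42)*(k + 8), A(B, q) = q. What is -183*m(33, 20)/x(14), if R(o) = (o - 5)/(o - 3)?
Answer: 15372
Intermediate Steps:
R(o) = (-5 + o)/(-3 + o)
m(t, k) = (-42 + t)*(8 + k)
x(E) = 3 (x(E) = (-5 + 2)/(-3 + 2) = -3/(-1) = -1*(-3) = 3)
-183*m(33, 20)/x(14) = -183*(-336 - 42*20 + 8*33 + 20*33)/3 = -183*(-336 - 840 + 264 + 660)/3 = -(-46116)/3 = -183*(-84) = 15372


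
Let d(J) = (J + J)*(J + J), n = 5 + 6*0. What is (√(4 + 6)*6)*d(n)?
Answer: 600*√10 ≈ 1897.4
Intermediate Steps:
n = 5 (n = 5 + 0 = 5)
d(J) = 4*J² (d(J) = (2*J)*(2*J) = 4*J²)
(√(4 + 6)*6)*d(n) = (√(4 + 6)*6)*(4*5²) = (√10*6)*(4*25) = (6*√10)*100 = 600*√10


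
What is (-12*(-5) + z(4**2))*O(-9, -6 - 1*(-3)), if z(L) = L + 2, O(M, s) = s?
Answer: -234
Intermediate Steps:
z(L) = 2 + L
(-12*(-5) + z(4**2))*O(-9, -6 - 1*(-3)) = (-12*(-5) + (2 + 4**2))*(-6 - 1*(-3)) = (60 + (2 + 16))*(-6 + 3) = (60 + 18)*(-3) = 78*(-3) = -234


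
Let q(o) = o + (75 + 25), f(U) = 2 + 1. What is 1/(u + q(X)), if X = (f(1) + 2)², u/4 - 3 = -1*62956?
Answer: -1/251687 ≈ -3.9732e-6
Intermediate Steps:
f(U) = 3
u = -251812 (u = 12 + 4*(-1*62956) = 12 + 4*(-62956) = 12 - 251824 = -251812)
X = 25 (X = (3 + 2)² = 5² = 25)
q(o) = 100 + o (q(o) = o + 100 = 100 + o)
1/(u + q(X)) = 1/(-251812 + (100 + 25)) = 1/(-251812 + 125) = 1/(-251687) = -1/251687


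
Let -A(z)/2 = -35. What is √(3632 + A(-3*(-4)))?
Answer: √3702 ≈ 60.844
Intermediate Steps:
A(z) = 70 (A(z) = -2*(-35) = 70)
√(3632 + A(-3*(-4))) = √(3632 + 70) = √3702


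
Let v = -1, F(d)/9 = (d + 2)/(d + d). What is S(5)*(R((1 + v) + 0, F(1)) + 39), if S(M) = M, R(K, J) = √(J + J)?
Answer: 195 + 15*√3 ≈ 220.98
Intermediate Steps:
F(d) = 9*(2 + d)/(2*d) (F(d) = 9*((d + 2)/(d + d)) = 9*((2 + d)/((2*d))) = 9*((2 + d)*(1/(2*d))) = 9*((2 + d)/(2*d)) = 9*(2 + d)/(2*d))
R(K, J) = √2*√J (R(K, J) = √(2*J) = √2*√J)
S(5)*(R((1 + v) + 0, F(1)) + 39) = 5*(√2*√(9/2 + 9/1) + 39) = 5*(√2*√(9/2 + 9*1) + 39) = 5*(√2*√(9/2 + 9) + 39) = 5*(√2*√(27/2) + 39) = 5*(√2*(3*√6/2) + 39) = 5*(3*√3 + 39) = 5*(39 + 3*√3) = 195 + 15*√3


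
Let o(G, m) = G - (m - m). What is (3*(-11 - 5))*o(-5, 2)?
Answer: 240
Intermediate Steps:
o(G, m) = G (o(G, m) = G - 1*0 = G + 0 = G)
(3*(-11 - 5))*o(-5, 2) = (3*(-11 - 5))*(-5) = (3*(-16))*(-5) = -48*(-5) = 240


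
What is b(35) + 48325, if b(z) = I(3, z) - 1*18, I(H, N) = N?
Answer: 48342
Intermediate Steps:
b(z) = -18 + z (b(z) = z - 1*18 = z - 18 = -18 + z)
b(35) + 48325 = (-18 + 35) + 48325 = 17 + 48325 = 48342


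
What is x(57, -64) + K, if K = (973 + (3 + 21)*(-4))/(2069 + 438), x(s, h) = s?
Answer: 143776/2507 ≈ 57.350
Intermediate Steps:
K = 877/2507 (K = (973 + 24*(-4))/2507 = (973 - 96)*(1/2507) = 877*(1/2507) = 877/2507 ≈ 0.34982)
x(57, -64) + K = 57 + 877/2507 = 143776/2507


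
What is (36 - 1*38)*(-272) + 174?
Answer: 718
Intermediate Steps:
(36 - 1*38)*(-272) + 174 = (36 - 38)*(-272) + 174 = -2*(-272) + 174 = 544 + 174 = 718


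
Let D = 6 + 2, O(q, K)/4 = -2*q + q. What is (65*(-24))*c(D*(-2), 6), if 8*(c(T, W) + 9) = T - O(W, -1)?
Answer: 12480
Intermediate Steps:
O(q, K) = -4*q (O(q, K) = 4*(-2*q + q) = 4*(-q) = -4*q)
D = 8
c(T, W) = -9 + W/2 + T/8 (c(T, W) = -9 + (T - (-4)*W)/8 = -9 + (T + 4*W)/8 = -9 + (W/2 + T/8) = -9 + W/2 + T/8)
(65*(-24))*c(D*(-2), 6) = (65*(-24))*(-9 + (½)*6 + (8*(-2))/8) = -1560*(-9 + 3 + (⅛)*(-16)) = -1560*(-9 + 3 - 2) = -1560*(-8) = 12480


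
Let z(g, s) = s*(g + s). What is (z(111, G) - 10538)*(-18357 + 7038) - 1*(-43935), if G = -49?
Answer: 153710679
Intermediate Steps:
(z(111, G) - 10538)*(-18357 + 7038) - 1*(-43935) = (-49*(111 - 49) - 10538)*(-18357 + 7038) - 1*(-43935) = (-49*62 - 10538)*(-11319) + 43935 = (-3038 - 10538)*(-11319) + 43935 = -13576*(-11319) + 43935 = 153666744 + 43935 = 153710679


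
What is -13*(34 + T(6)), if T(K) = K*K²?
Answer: -3250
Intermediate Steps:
T(K) = K³
-13*(34 + T(6)) = -13*(34 + 6³) = -13*(34 + 216) = -13*250 = -3250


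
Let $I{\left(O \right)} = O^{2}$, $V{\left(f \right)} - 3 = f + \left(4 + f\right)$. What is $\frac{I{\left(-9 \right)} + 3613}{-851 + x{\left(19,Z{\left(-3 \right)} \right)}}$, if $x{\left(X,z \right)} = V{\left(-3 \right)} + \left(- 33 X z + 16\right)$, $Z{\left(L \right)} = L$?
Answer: $\frac{3694}{1047} \approx 3.5282$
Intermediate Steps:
$V{\left(f \right)} = 7 + 2 f$ ($V{\left(f \right)} = 3 + \left(f + \left(4 + f\right)\right) = 3 + \left(4 + 2 f\right) = 7 + 2 f$)
$x{\left(X,z \right)} = 17 - 33 X z$ ($x{\left(X,z \right)} = \left(7 + 2 \left(-3\right)\right) + \left(- 33 X z + 16\right) = \left(7 - 6\right) - \left(-16 + 33 X z\right) = 1 - \left(-16 + 33 X z\right) = 17 - 33 X z$)
$\frac{I{\left(-9 \right)} + 3613}{-851 + x{\left(19,Z{\left(-3 \right)} \right)}} = \frac{\left(-9\right)^{2} + 3613}{-851 - \left(-17 + 627 \left(-3\right)\right)} = \frac{81 + 3613}{-851 + \left(17 + 1881\right)} = \frac{3694}{-851 + 1898} = \frac{3694}{1047}$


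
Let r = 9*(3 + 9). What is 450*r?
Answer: 48600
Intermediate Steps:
r = 108 (r = 9*12 = 108)
450*r = 450*108 = 48600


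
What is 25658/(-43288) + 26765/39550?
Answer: 1027353/12228860 ≈ 0.084010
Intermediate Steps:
25658/(-43288) + 26765/39550 = 25658*(-1/43288) + 26765*(1/39550) = -12829/21644 + 5353/7910 = 1027353/12228860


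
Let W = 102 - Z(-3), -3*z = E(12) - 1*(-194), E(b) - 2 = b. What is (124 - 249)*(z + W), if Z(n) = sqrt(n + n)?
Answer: -12250/3 + 125*I*sqrt(6) ≈ -4083.3 + 306.19*I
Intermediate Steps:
E(b) = 2 + b
Z(n) = sqrt(2)*sqrt(n) (Z(n) = sqrt(2*n) = sqrt(2)*sqrt(n))
z = -208/3 (z = -((2 + 12) - 1*(-194))/3 = -(14 + 194)/3 = -1/3*208 = -208/3 ≈ -69.333)
W = 102 - I*sqrt(6) (W = 102 - sqrt(2)*sqrt(-3) = 102 - sqrt(2)*I*sqrt(3) = 102 - I*sqrt(6) ≈ 102.0 - 2.4495*I)
(124 - 249)*(z + W) = (124 - 249)*(-208/3 + (102 - I*sqrt(6))) = -125*(98/3 - I*sqrt(6)) = -12250/3 + 125*I*sqrt(6)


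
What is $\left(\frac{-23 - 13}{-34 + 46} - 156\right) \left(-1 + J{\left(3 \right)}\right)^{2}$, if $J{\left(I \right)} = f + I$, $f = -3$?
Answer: $-159$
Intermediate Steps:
$J{\left(I \right)} = -3 + I$
$\left(\frac{-23 - 13}{-34 + 46} - 156\right) \left(-1 + J{\left(3 \right)}\right)^{2} = \left(\frac{-23 - 13}{-34 + 46} - 156\right) \left(-1 + \left(-3 + 3\right)\right)^{2} = \left(- \frac{36}{12} - 156\right) \left(-1 + 0\right)^{2} = \left(\left(-36\right) \frac{1}{12} - 156\right) \left(-1\right)^{2} = \left(-3 - 156\right) 1 = \left(-159\right) 1 = -159$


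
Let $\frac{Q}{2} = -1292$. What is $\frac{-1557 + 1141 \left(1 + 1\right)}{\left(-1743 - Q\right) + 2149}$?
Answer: $\frac{145}{598} \approx 0.24248$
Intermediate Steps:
$Q = -2584$ ($Q = 2 \left(-1292\right) = -2584$)
$\frac{-1557 + 1141 \left(1 + 1\right)}{\left(-1743 - Q\right) + 2149} = \frac{-1557 + 1141 \left(1 + 1\right)}{\left(-1743 - -2584\right) + 2149} = \frac{-1557 + 1141 \cdot 2}{\left(-1743 + 2584\right) + 2149} = \frac{-1557 + 2282}{841 + 2149} = \frac{725}{2990} = 725 \cdot \frac{1}{2990} = \frac{145}{598}$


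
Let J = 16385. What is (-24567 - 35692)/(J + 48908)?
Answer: -60259/65293 ≈ -0.92290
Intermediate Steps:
(-24567 - 35692)/(J + 48908) = (-24567 - 35692)/(16385 + 48908) = -60259/65293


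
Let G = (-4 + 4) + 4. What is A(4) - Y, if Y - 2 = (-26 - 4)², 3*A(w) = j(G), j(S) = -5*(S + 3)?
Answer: -2741/3 ≈ -913.67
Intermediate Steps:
G = 4 (G = 0 + 4 = 4)
j(S) = -15 - 5*S (j(S) = -5*(3 + S) = -15 - 5*S)
A(w) = -35/3 (A(w) = (-15 - 5*4)/3 = (-15 - 20)/3 = (⅓)*(-35) = -35/3)
Y = 902 (Y = 2 + (-26 - 4)² = 2 + (-30)² = 2 + 900 = 902)
A(4) - Y = -35/3 - 1*902 = -35/3 - 902 = -2741/3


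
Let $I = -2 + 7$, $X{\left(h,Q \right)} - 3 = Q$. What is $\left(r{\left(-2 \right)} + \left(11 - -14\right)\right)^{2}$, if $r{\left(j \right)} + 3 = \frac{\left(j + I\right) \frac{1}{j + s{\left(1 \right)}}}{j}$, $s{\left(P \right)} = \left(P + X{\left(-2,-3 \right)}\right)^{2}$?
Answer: $\frac{2209}{4} \approx 552.25$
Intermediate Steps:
$X{\left(h,Q \right)} = 3 + Q$
$s{\left(P \right)} = P^{2}$ ($s{\left(P \right)} = \left(P + \left(3 - 3\right)\right)^{2} = \left(P + 0\right)^{2} = P^{2}$)
$I = 5$
$r{\left(j \right)} = -3 + \frac{5 + j}{j \left(1 + j\right)}$ ($r{\left(j \right)} = -3 + \frac{\left(j + 5\right) \frac{1}{j + 1^{2}}}{j} = -3 + \frac{\left(5 + j\right) \frac{1}{j + 1}}{j} = -3 + \frac{\left(5 + j\right) \frac{1}{1 + j}}{j} = -3 + \frac{\frac{1}{1 + j} \left(5 + j\right)}{j} = -3 + \frac{5 + j}{j \left(1 + j\right)}$)
$\left(r{\left(-2 \right)} + \left(11 - -14\right)\right)^{2} = \left(\frac{5 - 3 \left(-2\right)^{2} - -4}{\left(-2\right) \left(1 - 2\right)} + \left(11 - -14\right)\right)^{2} = \left(- \frac{5 - 12 + 4}{2 \left(-1\right)} + \left(11 + 14\right)\right)^{2} = \left(\left(- \frac{1}{2}\right) \left(-1\right) \left(5 - 12 + 4\right) + 25\right)^{2} = \left(\left(- \frac{1}{2}\right) \left(-1\right) \left(-3\right) + 25\right)^{2} = \left(- \frac{3}{2} + 25\right)^{2} = \left(\frac{47}{2}\right)^{2} = \frac{2209}{4}$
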